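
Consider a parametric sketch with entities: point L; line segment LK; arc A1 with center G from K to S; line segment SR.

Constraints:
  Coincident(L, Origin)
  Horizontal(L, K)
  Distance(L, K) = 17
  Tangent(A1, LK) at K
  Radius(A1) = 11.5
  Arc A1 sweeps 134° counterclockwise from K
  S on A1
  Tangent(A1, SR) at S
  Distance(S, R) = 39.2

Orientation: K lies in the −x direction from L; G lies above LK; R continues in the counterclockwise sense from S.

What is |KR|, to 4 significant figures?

51.32

On A1, K sits at bearing -90° from G; a 134° counterclockwise sweep puts S at bearing 44°, so S = G + 11.5·(cos 44°, sin 44°) = (-8.728, 19.49). Tangency of A1 to SR means the radius GS is perpendicular to SR, so SR runs along (−sin 44°, cos 44°); with |SR| = 39.2, R = (-35.96, 47.69). Then |KR| = |R − K| = 51.32.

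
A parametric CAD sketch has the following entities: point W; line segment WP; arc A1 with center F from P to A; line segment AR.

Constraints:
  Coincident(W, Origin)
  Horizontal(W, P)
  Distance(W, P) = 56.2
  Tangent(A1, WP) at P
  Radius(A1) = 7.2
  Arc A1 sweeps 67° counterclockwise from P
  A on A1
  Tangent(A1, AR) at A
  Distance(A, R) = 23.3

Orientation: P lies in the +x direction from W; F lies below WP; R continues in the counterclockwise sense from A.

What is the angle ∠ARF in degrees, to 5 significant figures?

17.172°

On A1, P sits at bearing 90° from F; a 67° counterclockwise sweep puts A at bearing 157°, so A = F + 7.2·(cos 157°, sin 157°) = (49.572, -4.3867). A1 meets AR tangentially, so FA is at right angles to AR, so AR runs along (−sin 157°, cos 157°); with |AR| = 23.3, R = (40.468, -25.834). Then cos ∠ARF = RA·RF / (|RA||RF|), giving 17.172°.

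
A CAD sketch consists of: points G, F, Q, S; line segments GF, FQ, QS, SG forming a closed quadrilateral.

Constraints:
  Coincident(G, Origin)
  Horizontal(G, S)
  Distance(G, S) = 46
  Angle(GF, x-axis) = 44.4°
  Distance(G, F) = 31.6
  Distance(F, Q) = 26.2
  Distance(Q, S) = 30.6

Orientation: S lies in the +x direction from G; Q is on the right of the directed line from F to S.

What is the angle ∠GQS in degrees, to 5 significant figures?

162.74°

Checks: |FQ| = 26.20 ✓; |QS| = 30.60 ✓.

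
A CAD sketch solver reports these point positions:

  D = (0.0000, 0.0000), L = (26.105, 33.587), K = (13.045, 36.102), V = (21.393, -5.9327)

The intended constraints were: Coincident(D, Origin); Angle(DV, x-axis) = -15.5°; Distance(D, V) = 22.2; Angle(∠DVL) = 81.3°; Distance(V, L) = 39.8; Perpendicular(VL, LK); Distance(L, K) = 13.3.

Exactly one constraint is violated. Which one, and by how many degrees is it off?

Perpendicular(VL, LK) — off by 4.10°.

D = (0.00, 0.00) ✓; DV at -15.50° ✓; |DV| = 22.20 ✓; ∠DVL = 81.30° ✓; |VL| = 39.80 ✓; ∠(VL, LK) = 85.90° ✗; |LK| = 13.30 ✓.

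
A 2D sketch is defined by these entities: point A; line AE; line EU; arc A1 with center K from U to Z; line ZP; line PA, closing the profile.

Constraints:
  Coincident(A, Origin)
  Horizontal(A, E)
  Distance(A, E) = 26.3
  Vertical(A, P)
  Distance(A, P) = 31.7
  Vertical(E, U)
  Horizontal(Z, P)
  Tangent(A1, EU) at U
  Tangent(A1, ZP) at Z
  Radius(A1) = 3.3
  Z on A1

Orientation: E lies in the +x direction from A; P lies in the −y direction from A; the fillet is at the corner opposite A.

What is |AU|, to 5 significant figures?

38.707

A is at the origin; A and E share the same y with |AE| = 26.3 and E on the +x side, so E = (26.300, 0.0000). A and P share the same x with |AP| = 31.7 and P on the −y side, so P = (0.0000, -31.700). The virtual corner opposite A is at (26.300, -31.700). Since A1 is tangent to EU there, KU ⟂ EU and tangency of A1 to ZP means the radius KZ is perpendicular to ZP, with radius 3.3, so the center K sits 3.3 in from both sides at K = (23.000, -28.400). That places the tangent points at U = (26.300, -28.400) on EU and Z = (23.000, -31.700) on ZP. Then |AU| = |U − A| = 38.707.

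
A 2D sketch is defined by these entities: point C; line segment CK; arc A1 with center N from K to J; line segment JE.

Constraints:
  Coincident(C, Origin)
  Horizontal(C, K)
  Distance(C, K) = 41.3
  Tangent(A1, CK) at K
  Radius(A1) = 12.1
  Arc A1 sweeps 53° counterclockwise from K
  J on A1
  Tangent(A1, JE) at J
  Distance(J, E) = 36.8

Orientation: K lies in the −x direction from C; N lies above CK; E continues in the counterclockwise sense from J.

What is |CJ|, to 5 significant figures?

32.001

C is at the origin; CK is horizontal with |CK| = 41.3 and K on the −x side, so K = (-41.300, 0.0000). A1 meets CK tangentially, so NK is at right angles to CK, so N = K + (0, 12.1) = (-41.300, 12.100). On A1, K sits at bearing -90° from N; a 53° counterclockwise sweep puts J at bearing -37°, so J = N + 12.1·(cos -37°, sin -37°) = (-31.637, 4.8180). Then |CJ| = |J − C| = 32.001.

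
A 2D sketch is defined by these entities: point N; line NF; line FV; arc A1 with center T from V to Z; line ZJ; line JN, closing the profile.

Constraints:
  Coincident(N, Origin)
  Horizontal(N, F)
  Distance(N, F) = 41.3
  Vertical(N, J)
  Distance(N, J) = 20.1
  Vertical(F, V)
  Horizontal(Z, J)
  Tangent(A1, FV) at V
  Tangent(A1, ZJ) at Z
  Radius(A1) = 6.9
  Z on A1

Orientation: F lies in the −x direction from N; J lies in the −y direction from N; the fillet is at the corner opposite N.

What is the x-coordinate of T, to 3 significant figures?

-34.4

N is at the origin; N and F share the same y with |NF| = 41.3 and F on the −x side, so F = (-41.3, 0.00). N and J share the same x with |NJ| = 20.1 and J on the −y side, so J = (0.00, -20.1). The virtual corner opposite N is at (-41.3, -20.1). The tangent condition forces TV to be normal to FV and since A1 is tangent to ZJ there, TZ ⟂ ZJ, with radius 6.9, so the center T sits 6.9 in from both sides at T = (-34.4, -13.2). So T.x = -34.4.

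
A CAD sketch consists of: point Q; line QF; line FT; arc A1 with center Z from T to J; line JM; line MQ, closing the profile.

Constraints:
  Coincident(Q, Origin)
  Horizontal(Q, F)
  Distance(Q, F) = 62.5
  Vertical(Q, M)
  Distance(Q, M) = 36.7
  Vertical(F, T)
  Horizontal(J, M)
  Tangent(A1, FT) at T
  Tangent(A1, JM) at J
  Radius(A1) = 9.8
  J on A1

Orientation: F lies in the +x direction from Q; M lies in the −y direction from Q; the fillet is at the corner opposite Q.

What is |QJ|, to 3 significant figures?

64.2

The virtual corner opposite Q is at (62.5, -36.7). Since A1 is tangent to FT there, ZT ⟂ FT and since A1 is tangent to JM there, ZJ ⟂ JM, with radius 9.8, so the center Z sits 9.8 in from both sides at Z = (52.7, -26.9). That places the tangent points at T = (62.5, -26.9) on FT and J = (52.7, -36.7) on JM. Then |QJ| = |J − Q| = 64.2.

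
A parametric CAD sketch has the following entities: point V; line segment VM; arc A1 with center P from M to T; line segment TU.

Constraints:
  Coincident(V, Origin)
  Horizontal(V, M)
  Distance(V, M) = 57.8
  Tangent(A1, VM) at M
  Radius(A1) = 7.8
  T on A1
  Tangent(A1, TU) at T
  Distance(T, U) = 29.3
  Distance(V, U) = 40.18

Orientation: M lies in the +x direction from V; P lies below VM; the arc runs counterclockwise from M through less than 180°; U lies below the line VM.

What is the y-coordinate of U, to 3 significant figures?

-24.0

V is at the origin; V and M share the same y with |VM| = 57.8 and M on the +x side, so M = (57.8, 0.00). Tangency of A1 to VM means the radius PM is perpendicular to VM, so P = M + (0, -7.8) = (57.8, -7.80). Since PT ⟂ TU (tangency), |PU| = √(7.8² + 29.3²) = 30.3 regardless of where T sits on A1. So U lies on both circle(V, 40.18) and circle(P, 30.3); the below-VM intersection is U = (32.2, -24.0). T is the foot of the tangent from U: T = (52.1, -2.51).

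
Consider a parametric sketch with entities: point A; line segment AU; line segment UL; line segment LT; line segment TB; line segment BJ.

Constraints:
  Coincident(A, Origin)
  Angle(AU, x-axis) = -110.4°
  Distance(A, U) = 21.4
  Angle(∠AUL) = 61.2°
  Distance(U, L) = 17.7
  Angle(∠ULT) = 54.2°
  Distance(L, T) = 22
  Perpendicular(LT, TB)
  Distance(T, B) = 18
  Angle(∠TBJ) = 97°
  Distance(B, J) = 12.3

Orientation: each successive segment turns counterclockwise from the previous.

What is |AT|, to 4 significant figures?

5.554

∠AUL = 61.2° gives UL at 8.400° from the x-axis; with |UL| = 17.7, L = (10.05, -17.47). ∠ULT = 54.2° gives LT at 134.2° from the x-axis; with |LT| = 22.0, T = (-5.287, -1.700). Then |AT| = |T − A| = 5.554.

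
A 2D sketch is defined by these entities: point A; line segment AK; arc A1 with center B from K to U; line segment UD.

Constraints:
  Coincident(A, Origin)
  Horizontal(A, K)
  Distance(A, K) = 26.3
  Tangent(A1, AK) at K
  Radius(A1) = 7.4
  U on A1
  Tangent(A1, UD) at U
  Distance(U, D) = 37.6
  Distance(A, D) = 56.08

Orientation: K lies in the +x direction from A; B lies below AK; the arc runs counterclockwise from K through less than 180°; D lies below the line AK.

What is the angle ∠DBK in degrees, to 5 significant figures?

169.35°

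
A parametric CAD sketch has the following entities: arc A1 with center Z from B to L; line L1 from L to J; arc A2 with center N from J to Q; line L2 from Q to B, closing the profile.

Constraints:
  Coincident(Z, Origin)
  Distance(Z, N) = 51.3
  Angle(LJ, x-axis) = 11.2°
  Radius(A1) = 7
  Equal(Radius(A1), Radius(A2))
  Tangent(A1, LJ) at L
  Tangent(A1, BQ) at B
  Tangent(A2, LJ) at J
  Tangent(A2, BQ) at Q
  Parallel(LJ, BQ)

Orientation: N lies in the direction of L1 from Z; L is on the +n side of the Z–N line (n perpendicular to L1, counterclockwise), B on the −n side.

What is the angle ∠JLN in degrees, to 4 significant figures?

7.770°

The slot axis is L1's direction at 11.2°, so u = (cos 11.2°, sin 11.2°) = (0.9810, 0.1942) and n = (−sin 11.2°, cos 11.2°) = (-0.1942, 0.9810). Z is at the origin and N lies 51.3 along u from Z, so N = 51.3·u = (50.32, 9.964). Tangency of A1 to both parallel lines with radius 7.0 puts L and B at Z ± 7.0·n: L = (-1.360, 6.867), B = (1.360, -6.867). Equal radii place J and Q the same way about N: J = N + 7.0·n = (48.96, 16.83), Q = N − 7.0·n = (51.68, 3.098). Then cos ∠JLN = LJ·LN / (|LJ||LN|), giving 7.770°.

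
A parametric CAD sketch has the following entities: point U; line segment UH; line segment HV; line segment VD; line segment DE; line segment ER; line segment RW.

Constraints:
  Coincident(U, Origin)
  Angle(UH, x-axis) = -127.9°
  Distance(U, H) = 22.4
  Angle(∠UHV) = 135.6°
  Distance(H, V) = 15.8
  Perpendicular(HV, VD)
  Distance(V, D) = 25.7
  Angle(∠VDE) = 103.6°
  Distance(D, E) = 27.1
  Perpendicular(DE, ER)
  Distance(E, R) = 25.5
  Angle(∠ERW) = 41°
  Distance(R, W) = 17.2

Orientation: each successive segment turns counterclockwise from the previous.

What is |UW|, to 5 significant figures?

13.580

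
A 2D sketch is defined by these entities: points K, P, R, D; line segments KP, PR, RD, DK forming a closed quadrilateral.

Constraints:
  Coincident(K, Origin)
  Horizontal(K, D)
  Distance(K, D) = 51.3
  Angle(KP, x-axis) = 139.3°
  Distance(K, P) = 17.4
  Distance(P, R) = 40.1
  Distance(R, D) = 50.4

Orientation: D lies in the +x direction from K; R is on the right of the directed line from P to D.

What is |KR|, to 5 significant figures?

24.410

Checks: |PR| = 40.10 ✓; |RD| = 50.40 ✓.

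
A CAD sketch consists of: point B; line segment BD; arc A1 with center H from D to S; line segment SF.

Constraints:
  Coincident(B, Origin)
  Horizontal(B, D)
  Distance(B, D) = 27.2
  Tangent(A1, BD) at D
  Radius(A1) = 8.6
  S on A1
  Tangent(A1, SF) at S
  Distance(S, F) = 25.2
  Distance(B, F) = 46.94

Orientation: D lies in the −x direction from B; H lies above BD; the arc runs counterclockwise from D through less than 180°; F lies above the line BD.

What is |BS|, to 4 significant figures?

23.31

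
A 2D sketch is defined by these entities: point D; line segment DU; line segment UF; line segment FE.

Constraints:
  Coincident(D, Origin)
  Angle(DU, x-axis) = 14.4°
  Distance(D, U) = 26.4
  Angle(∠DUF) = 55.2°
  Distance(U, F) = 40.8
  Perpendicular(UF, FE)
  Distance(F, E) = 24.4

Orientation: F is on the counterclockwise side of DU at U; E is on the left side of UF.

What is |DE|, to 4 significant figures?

25.88

∠DUF = 55.2°, so UF runs at 14.4° + (180° − 55.2°) = 139.2° from the x-axis; with |UF| = 40.8, F = U + 40.8·(cos 139.2°, sin 139.2°) = (-5.315, 33.22). The perpendicularity gives FE at right angles to UF; with |FE| = 24.4 on the left of UF, E = F + 24.4·(-0.6534, -0.7570) = (-21.26, 14.75). Then |DE| = |E − D| = 25.88.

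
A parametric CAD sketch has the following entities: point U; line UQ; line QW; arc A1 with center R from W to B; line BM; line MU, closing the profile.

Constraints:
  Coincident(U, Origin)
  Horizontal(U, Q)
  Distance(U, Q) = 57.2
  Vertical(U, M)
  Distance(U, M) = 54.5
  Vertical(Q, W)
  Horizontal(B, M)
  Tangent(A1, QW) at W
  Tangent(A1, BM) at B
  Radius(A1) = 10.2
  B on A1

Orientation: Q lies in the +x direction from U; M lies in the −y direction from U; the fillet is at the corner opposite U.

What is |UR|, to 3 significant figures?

64.6

UM is vertical with |UM| = 54.5 and M on the −y side, so M = (0.00, -54.5). The virtual corner opposite U is at (57.2, -54.5). The tangent condition forces RW to be normal to QW and since A1 is tangent to BM there, RB ⟂ BM, with radius 10.2, so the center R sits 10.2 in from both sides at R = (47.0, -44.3). Then |UR| = |R − U| = 64.6.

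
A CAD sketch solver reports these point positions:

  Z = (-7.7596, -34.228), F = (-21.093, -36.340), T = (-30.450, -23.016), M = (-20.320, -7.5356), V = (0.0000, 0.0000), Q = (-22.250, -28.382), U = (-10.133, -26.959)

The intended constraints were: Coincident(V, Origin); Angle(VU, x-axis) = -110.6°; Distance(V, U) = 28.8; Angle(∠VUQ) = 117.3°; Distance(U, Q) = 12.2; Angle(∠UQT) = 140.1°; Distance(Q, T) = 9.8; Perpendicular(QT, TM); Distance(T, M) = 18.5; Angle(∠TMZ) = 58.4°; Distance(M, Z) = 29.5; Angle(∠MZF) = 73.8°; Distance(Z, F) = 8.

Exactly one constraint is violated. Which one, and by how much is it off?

Distance(Z, F) = 8 — off by 5.50.

V = (0.00, 0.00) ✓; VU at -110.6° ✓; |VU| = 28.80 ✓; ∠VUQ = 117.3° ✓; |UQ| = 12.20 ✓; ∠UQT = 140.1° ✓; |QT| = 9.800 ✓; ∠(QT, TM) = 90.00° ✓; |TM| = 18.50 ✓; ∠TMZ = 58.40° ✓; |MZ| = 29.50 ✓; ∠MZF = 73.80° ✓; |ZF| = 13.50 ✗.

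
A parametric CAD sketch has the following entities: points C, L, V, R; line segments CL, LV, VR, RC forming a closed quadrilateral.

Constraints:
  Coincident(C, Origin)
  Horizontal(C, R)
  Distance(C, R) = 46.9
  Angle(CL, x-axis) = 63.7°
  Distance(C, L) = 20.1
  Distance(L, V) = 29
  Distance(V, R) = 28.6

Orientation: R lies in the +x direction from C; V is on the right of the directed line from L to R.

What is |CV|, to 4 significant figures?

21.63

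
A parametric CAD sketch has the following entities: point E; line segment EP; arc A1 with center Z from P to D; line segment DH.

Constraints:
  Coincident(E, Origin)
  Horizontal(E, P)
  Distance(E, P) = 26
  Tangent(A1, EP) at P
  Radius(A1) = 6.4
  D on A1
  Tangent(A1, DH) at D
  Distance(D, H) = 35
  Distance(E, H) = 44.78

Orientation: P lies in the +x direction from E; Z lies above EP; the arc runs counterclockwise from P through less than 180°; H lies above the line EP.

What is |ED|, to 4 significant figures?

33.10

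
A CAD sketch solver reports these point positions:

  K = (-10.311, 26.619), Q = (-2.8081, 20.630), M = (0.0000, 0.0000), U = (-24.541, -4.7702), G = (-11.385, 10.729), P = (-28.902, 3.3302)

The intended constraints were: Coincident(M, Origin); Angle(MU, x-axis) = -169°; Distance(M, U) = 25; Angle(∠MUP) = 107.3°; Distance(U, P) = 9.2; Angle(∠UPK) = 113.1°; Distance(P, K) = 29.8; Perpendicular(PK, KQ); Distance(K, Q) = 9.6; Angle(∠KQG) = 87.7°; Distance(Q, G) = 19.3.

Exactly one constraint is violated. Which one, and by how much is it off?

Distance(Q, G) = 19.3 — off by 6.20.

M = (0.00, 0.00) ✓; MU at -169.0° ✓; |MU| = 25.00 ✓; ∠MUP = 107.3° ✓; |UP| = 9.200 ✓; ∠UPK = 113.1° ✓; |PK| = 29.80 ✓; ∠(PK, KQ) = 90.00° ✓; |KQ| = 9.600 ✓; ∠KQG = 87.70° ✓; |QG| = 13.10 ✗.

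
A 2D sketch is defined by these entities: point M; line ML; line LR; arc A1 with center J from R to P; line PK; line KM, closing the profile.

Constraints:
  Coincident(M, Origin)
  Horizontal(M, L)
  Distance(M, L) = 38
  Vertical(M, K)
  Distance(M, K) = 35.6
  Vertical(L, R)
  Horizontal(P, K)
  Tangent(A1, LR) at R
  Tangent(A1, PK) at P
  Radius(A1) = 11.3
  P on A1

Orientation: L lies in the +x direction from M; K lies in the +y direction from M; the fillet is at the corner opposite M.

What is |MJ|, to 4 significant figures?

36.10

M is at the origin; ML is horizontal with |ML| = 38.0 and L on the +x side, so L = (38.00, 0.000). M and K share the same x with |MK| = 35.6 and K on the +y side, so K = (0.000, 35.60). The virtual corner opposite M is at (38.00, 35.60). The tangent condition forces JR to be normal to LR and tangency of A1 to PK means the radius JP is perpendicular to PK, with radius 11.3, so the center J sits 11.3 in from both sides at J = (26.70, 24.30). Then |MJ| = |J − M| = 36.10.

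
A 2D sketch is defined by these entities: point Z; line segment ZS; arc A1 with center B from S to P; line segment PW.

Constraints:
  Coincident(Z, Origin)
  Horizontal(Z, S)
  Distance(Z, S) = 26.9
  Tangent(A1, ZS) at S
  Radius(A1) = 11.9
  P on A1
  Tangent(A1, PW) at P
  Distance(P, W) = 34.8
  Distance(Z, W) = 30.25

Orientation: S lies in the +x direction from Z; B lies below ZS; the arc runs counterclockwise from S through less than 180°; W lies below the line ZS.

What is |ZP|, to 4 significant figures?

18.48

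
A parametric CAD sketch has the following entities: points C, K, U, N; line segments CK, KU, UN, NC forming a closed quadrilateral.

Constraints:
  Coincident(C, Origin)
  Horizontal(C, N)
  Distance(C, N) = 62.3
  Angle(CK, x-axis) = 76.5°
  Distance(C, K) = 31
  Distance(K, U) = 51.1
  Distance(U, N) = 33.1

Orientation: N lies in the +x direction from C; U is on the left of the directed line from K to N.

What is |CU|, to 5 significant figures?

66.889

Checks: |KU| = 51.10 ✓; |UN| = 33.10 ✓.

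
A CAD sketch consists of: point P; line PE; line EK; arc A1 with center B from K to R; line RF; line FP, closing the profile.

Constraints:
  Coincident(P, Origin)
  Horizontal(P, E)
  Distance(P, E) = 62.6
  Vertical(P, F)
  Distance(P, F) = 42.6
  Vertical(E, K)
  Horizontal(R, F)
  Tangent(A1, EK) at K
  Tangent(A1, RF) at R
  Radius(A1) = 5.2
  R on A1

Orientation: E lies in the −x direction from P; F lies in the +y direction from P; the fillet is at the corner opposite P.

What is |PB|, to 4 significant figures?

68.51

P and F share the same x with |PF| = 42.6 and F on the +y side, so F = (0.000, 42.60). The virtual corner opposite P is at (-62.60, 42.60). A1 meets EK tangentially, so BK is at right angles to EK and the tangent condition forces BR to be normal to RF, with radius 5.2, so the center B sits 5.2 in from both sides at B = (-57.40, 37.40). Then |PB| = |B − P| = 68.51.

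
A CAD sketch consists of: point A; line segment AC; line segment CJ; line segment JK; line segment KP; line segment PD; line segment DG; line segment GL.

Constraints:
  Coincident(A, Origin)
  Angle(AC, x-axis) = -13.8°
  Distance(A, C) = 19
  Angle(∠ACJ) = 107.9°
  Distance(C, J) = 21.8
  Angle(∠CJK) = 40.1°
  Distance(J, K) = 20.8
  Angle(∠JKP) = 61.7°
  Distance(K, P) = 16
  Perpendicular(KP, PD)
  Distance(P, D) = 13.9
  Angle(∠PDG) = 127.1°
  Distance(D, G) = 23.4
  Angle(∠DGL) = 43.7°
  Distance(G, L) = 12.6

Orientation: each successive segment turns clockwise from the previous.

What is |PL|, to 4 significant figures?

22.80

A is at the origin; AC runs at -13.8° with length 19.0, so C = (18.45, -4.532). ∠ACJ = 107.9° gives CJ at -85.90° from the x-axis; with |CJ| = 21.8, J = (20.01, -26.28). ∠CJK = 40.1° gives JK at 134.2° from the x-axis; with |JK| = 20.8, K = (5.509, -11.36). ∠JKP = 61.7° gives KP at 15.90° from the x-axis; with |KP| = 16.0, P = (20.90, -6.981). The perpendicularity gives PD at right angles to KP, so PD runs at -74.10°; with |PD| = 13.9, D = (24.71, -20.35). ∠PDG = 127.1° gives DG at -127.0° from the x-axis; with |DG| = 23.4, G = (10.62, -39.04). ∠DGL = 43.7° gives GL at 96.70° from the x-axis; with |GL| = 12.6, L = (9.153, -26.52). Then |PL| = |L − P| = 22.80.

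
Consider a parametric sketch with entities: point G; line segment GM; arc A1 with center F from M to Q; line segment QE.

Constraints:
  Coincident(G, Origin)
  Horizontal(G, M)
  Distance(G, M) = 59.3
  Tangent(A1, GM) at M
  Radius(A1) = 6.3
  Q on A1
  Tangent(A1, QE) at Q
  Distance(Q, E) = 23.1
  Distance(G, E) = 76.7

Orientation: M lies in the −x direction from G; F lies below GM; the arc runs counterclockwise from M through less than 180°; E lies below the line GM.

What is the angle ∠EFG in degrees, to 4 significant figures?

127.9°

Checks: |FQ| = 6.300 ✓; ∠(FQ, QE) = 90.00° ✓; |QE| = 23.10 ✓; |GE| = 76.70 ✓.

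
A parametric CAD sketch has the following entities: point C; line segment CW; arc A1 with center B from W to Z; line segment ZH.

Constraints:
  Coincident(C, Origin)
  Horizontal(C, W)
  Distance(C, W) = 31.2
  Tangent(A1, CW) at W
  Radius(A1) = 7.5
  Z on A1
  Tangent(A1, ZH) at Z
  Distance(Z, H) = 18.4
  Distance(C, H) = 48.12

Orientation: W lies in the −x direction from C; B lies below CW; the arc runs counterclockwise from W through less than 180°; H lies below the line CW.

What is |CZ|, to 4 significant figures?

39.14

Checks: C.y = 0.00, W.y = 0.00 ✓; |BZ| = 7.500 ✓; ∠(BZ, ZH) = 90.00° ✓; |ZH| = 18.40 ✓; |CH| = 48.12 ✓.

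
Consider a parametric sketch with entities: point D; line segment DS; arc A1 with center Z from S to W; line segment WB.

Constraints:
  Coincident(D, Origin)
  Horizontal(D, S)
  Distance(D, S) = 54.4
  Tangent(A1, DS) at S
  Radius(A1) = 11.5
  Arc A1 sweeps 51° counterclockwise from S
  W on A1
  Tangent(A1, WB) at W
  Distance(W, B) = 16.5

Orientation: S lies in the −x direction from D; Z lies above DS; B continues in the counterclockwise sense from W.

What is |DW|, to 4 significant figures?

45.66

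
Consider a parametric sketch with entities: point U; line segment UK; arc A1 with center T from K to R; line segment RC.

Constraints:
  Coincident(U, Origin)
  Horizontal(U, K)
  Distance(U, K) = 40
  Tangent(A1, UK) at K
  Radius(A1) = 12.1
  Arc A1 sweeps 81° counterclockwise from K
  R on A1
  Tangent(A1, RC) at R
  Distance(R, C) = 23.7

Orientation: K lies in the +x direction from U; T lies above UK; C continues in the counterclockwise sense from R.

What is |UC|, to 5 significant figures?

65.022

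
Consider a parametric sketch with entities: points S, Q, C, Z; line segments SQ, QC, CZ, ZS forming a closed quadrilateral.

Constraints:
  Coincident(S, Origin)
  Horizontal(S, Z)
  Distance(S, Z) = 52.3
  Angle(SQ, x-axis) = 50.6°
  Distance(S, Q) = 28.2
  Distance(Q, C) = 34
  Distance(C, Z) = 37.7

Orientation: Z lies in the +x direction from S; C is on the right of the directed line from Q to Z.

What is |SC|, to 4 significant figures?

20.61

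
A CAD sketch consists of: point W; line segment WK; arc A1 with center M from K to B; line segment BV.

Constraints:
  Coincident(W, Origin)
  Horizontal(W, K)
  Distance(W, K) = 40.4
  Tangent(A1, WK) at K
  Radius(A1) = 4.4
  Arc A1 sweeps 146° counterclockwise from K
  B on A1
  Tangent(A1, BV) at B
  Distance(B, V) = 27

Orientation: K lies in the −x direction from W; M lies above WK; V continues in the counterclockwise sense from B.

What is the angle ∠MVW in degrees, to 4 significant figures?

22.26°

W is at the origin; WK is horizontal with |WK| = 40.4 and K on the −x side, so K = (-40.40, 0.000). Since A1 is tangent to WK there, MK ⟂ WK, so M = K + (0, 4.4) = (-40.40, 4.400). On A1, K sits at bearing -90° from M; a 146° counterclockwise sweep puts B at bearing 56°, so B = M + 4.4·(cos 56°, sin 56°) = (-37.94, 8.048). Tangency of A1 to BV means the radius MB is perpendicular to BV, so BV runs along (−sin 56°, cos 56°); with |BV| = 27.0, V = (-60.32, 23.15). Then cos ∠MVW = VM·VW / (|VM||VW|), giving 22.26°.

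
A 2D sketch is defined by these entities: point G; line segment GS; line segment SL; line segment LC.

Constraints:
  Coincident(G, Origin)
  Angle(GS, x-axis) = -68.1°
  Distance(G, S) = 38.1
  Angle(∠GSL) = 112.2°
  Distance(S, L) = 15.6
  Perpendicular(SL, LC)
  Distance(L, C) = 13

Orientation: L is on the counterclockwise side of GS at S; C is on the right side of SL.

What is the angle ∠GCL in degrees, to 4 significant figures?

31.85°

∠GSL = 112.2°, so SL runs at -68.1° + (180° − 112.2°) = -0.3000° from the x-axis; with |SL| = 15.6, L = S + 15.6·(cos -0.3000°, sin -0.3000°) = (29.81, -35.43). SL is perpendicular to LC; with |LC| = 13.0 on the right of SL, C = L + 13.0·(-0.005236, -1.000) = (29.74, -48.43). Then cos ∠GCL = CG·CL / (|CG||CL|), giving 31.85°.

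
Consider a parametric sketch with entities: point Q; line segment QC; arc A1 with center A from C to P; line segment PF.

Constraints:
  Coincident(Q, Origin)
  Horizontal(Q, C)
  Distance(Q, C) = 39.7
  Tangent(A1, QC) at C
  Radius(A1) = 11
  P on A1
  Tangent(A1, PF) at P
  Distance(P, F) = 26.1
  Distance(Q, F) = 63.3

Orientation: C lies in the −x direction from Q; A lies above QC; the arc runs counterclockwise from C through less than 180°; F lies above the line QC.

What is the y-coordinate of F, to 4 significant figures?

36.72

Q is at the origin; QC is horizontal with |QC| = 39.7 and C on the −x side, so C = (-39.70, 0.000). A1 meets QC tangentially, so AC is at right angles to QC, so A = C + (0, 11) = (-39.70, 11.00). Since AP ⟂ PF (tangency), |AF| = √(11.0² + 26.1²) = 28.32 regardless of where P sits on A1. So F lies on both circle(Q, 63.3) and circle(A, 28.32); the above-QC intersection is F = (-51.56, 36.72). P is the foot of the tangent from F: P = (-32.28, 19.12).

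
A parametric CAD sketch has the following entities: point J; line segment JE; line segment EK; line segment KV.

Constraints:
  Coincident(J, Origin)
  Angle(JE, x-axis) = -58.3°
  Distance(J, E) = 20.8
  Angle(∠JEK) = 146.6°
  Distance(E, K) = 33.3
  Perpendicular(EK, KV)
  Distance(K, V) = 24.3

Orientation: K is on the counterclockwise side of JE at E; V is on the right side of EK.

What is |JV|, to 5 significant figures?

62.008

∠JEK = 146.6°, so EK runs at -58.3° + (180° − 146.6°) = -24.900° from the x-axis; with |EK| = 33.3, K = E + 33.3·(cos -24.900°, sin -24.900°) = (41.134, -31.717). EK ⟂ KV; with |KV| = 24.3 on the right of EK, V = K + 24.3·(-0.42104, -0.90704) = (30.903, -53.759). Then |JV| = |V − J| = 62.008.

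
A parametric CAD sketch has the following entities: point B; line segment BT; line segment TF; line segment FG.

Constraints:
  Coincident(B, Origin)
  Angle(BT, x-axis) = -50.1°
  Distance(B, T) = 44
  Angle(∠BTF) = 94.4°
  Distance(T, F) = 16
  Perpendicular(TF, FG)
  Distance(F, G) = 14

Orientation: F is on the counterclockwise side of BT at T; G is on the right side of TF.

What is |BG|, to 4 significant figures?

61.03

∠BTF = 94.4°, so TF runs at -50.1° + (180° − 94.4°) = 35.50° from the x-axis; with |TF| = 16.0, F = T + 16.0·(cos 35.50°, sin 35.50°) = (41.25, -24.46). The perpendicularity gives FG at right angles to TF; with |FG| = 14.0 on the right of TF, G = F + 14.0·(0.5807, -0.8141) = (49.38, -35.86). Then |BG| = |G − B| = 61.03.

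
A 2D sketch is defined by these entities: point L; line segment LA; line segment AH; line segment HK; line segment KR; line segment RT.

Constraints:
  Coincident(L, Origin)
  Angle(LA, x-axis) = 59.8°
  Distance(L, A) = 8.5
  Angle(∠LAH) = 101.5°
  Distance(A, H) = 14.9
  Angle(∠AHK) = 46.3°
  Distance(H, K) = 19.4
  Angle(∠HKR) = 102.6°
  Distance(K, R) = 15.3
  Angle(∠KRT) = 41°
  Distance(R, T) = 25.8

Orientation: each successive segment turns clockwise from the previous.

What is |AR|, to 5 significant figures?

13.120

L is at the origin; LA runs at 59.8° with length 8.5, so A = (4.2757, 7.3463). ∠LAH = 101.5° gives AH at -18.700° from the x-axis; with |AH| = 14.9, H = (18.389, 2.5692). ∠AHK = 46.3° gives HK at -152.40° from the x-axis; with |HK| = 19.4, K = (1.1968, -6.4187). ∠HKR = 102.6° gives KR at 130.20° from the x-axis; with |KR| = 15.3, R = (-8.6787, 5.2673). Then |AR| = |R − A| = 13.120.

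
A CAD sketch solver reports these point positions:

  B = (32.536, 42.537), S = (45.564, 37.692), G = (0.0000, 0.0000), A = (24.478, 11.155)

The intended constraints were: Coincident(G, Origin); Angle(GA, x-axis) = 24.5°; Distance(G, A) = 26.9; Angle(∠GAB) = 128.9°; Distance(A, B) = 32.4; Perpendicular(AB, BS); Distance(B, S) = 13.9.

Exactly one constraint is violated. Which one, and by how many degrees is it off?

Perpendicular(AB, BS) — off by 6.00°.

G = (0.00, 0.00) ✓; GA at 24.50° ✓; |GA| = 26.90 ✓; ∠GAB = 128.9° ✓; |AB| = 32.40 ✓; ∠(AB, BS) = 96.00° ✗; |BS| = 13.90 ✓.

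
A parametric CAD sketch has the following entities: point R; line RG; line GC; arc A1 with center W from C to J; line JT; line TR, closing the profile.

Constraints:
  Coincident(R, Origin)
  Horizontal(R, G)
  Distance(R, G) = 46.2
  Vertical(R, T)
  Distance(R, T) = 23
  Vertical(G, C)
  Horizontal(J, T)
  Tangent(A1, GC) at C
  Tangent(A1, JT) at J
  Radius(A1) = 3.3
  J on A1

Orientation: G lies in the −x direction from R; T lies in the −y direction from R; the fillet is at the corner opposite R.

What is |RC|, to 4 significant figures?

50.22

The virtual corner opposite R is at (-46.20, -23.00). Tangency of A1 to GC means the radius WC is perpendicular to GC and tangency of A1 to JT means the radius WJ is perpendicular to JT, with radius 3.3, so the center W sits 3.3 in from both sides at W = (-42.90, -19.70). That places the tangent points at C = (-46.20, -19.70) on GC and J = (-42.90, -23.00) on JT. Then |RC| = |C − R| = 50.22.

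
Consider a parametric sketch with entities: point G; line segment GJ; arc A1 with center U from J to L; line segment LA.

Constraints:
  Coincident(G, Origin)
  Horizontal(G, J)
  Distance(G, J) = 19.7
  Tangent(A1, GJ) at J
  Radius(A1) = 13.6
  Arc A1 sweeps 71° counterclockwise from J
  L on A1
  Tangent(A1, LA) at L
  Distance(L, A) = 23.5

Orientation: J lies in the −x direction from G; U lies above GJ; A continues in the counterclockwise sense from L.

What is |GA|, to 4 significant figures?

31.40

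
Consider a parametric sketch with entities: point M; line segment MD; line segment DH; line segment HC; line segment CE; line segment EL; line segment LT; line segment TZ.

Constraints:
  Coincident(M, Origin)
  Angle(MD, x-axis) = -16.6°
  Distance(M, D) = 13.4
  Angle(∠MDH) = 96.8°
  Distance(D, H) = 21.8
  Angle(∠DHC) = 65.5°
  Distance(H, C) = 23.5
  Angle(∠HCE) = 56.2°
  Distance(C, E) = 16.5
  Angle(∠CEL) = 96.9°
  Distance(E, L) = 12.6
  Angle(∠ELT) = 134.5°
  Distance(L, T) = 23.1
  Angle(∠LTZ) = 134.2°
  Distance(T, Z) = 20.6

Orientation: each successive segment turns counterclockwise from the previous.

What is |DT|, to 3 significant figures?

36.2

∠CEL = 96.9° gives EL at 28.0° from the x-axis; with |EL| = 12.6, L = (18.6, 8.11). ∠ELT = 134.5° gives LT at 73.5° from the x-axis; with |LT| = 23.1, T = (25.1, 30.3). Then |DT| = |T − D| = 36.2.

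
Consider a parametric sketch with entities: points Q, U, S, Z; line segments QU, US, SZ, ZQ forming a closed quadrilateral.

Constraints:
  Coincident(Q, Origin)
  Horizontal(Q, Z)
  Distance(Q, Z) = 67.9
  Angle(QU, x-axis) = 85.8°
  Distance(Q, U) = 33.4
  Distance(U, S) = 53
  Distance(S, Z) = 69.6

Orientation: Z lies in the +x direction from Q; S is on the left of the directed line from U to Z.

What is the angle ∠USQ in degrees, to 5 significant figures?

18.353°

Q is at the origin; QZ is horizontal with |QZ| = 67.9 and Z in +x, so Z = (67.9, 0). QU runs at 85.8° with |QU| = 33.4, so U = (2.4462, 33.310). S is determined by |US| = 53.0 and |SZ| = 69.6 together: it lies at the intersection of circle(U, 53.0) and circle(Z, 69.6). With |UZ| = 73.442, the foot of the radical line on UZ is 22.866 from U and the perpendicular offset is √(53.0² − 22.866²) = 47.814. Taking the left-of-UZ solution: S = (44.511, 65.552).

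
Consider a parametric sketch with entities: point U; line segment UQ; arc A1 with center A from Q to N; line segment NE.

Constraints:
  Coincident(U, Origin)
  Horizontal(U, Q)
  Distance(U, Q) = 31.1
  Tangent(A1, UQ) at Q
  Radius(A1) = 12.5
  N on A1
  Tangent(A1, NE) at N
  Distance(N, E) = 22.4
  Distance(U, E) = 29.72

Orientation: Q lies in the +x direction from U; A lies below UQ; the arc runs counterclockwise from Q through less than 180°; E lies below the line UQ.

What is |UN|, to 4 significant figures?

21.03

Checks: |AN| = 12.50 ✓; ∠(AN, NE) = 90.00° ✓; |NE| = 22.40 ✓; |UE| = 29.72 ✓.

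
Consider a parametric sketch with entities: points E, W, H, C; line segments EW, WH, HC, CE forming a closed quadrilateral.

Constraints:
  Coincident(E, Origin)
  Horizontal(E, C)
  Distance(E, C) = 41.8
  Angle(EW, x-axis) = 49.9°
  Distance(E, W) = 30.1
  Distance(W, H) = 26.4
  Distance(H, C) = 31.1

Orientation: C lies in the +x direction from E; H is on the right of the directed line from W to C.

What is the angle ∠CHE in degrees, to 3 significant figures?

166°

Checks: E.y = 0.00, C.y = 0.00 ✓; |WH| = 26.40 ✓; |HC| = 31.10 ✓.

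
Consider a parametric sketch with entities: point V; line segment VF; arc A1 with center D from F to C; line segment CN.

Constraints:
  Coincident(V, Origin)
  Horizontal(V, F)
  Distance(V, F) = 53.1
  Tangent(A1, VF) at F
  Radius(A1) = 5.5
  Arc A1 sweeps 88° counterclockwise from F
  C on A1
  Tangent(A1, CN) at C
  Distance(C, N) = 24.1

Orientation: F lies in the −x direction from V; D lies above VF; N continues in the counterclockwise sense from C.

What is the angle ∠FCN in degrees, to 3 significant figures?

136°

On A1, F sits at bearing -90° from D; an 88° counterclockwise sweep puts C at bearing -2°, so C = D + 5.5·(cos -2°, sin -2°) = (-47.6, 5.31). The tangent condition forces DC to be normal to CN, so CN runs along (−sin -2°, cos -2°); with |CN| = 24.1, N = (-46.8, 29.4). Then cos ∠FCN = CF·CN / (|CF||CN|), giving 136°.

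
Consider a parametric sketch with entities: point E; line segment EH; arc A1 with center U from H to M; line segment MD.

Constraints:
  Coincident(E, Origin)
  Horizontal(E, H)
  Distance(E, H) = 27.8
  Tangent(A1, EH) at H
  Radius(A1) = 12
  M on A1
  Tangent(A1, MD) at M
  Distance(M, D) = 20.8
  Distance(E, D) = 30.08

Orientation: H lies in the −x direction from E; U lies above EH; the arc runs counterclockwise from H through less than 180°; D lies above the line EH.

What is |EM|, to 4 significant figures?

18.39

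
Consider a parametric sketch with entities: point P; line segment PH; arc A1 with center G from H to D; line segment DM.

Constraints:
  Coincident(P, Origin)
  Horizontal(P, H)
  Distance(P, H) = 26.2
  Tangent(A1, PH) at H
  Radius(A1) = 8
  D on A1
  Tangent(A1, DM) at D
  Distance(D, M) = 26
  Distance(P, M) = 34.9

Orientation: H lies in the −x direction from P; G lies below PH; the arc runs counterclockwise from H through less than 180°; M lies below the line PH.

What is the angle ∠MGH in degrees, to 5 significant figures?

152.49°

P is at the origin; P and H share the same y with |PH| = 26.2 and H on the −x side, so H = (-26.200, 0.0000). Since A1 is tangent to PH there, GH ⟂ PH, so G = H + (0, -8) = (-26.200, -8.0000). Since GD ⟂ DM (tangency), |GM| = √(8.0² + 26.0²) = 27.203 regardless of where D sits on A1. So M lies on both circle(P, 34.9) and circle(G, 27.203); the below-PH intersection is M = (-13.634, -32.127). D is the foot of the tangent from M: D = (-31.895, -13.619).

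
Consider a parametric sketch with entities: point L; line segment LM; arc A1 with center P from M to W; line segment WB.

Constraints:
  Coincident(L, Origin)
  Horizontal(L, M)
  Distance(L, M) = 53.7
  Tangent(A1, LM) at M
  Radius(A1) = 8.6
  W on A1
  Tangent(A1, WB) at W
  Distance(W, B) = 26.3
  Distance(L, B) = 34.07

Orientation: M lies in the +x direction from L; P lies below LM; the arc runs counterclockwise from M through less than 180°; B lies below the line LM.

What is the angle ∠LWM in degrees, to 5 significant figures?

157.21°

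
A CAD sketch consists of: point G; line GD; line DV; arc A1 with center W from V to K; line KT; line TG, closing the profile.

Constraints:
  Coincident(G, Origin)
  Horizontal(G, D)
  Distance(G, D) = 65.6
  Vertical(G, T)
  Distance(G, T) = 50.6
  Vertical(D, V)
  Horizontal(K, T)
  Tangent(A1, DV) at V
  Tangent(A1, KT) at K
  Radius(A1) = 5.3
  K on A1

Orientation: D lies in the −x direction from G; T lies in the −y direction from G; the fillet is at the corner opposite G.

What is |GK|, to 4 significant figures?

78.72

G is at the origin; GD is horizontal with |GD| = 65.6 and D on the −x side, so D = (-65.60, 0.000). G and T share the same x with |GT| = 50.6 and T on the −y side, so T = (0.000, -50.60). The virtual corner opposite G is at (-65.60, -50.60). Tangency of A1 to DV means the radius WV is perpendicular to DV and since A1 is tangent to KT there, WK ⟂ KT, with radius 5.3, so the center W sits 5.3 in from both sides at W = (-60.30, -45.30). That places the tangent points at V = (-65.60, -45.30) on DV and K = (-60.30, -50.60) on KT. Then |GK| = |K − G| = 78.72.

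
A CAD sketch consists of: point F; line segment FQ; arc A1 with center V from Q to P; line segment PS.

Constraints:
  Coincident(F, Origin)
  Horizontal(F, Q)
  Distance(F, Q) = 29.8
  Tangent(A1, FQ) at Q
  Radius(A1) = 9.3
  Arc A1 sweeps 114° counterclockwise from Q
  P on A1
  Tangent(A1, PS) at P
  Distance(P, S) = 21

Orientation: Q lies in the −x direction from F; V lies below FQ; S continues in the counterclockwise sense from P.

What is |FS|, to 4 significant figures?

43.89

F is at the origin; FQ is horizontal with |FQ| = 29.8 and Q on the −x side, so Q = (-29.80, 0.000). Since A1 is tangent to FQ there, VQ ⟂ FQ, so V = Q + (0, -9.3) = (-29.80, -9.300). On A1, Q sits at bearing 90° from V; a 114° counterclockwise sweep puts P at bearing 204°, so P = V + 9.3·(cos 204°, sin 204°) = (-38.30, -13.08). A1 meets PS tangentially, so VP is at right angles to PS, so PS runs along (−sin 204°, cos 204°); with |PS| = 21.0, S = (-29.75, -32.27). Then |FS| = |S − F| = 43.89.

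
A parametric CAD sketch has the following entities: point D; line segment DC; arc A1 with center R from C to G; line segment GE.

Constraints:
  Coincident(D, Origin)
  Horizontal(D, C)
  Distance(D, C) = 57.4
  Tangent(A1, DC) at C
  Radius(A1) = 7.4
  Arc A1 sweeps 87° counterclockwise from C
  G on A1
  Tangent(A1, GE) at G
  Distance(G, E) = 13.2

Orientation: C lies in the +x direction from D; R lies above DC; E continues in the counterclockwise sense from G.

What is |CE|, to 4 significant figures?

21.75

D is at the origin; DC is horizontal with |DC| = 57.4 and C on the +x side, so C = (57.40, 0.000). A1 meets DC tangentially, so RC is at right angles to DC, so R = C + (0, 7.4) = (57.40, 7.400). On A1, C sits at bearing -90° from R; an 87° counterclockwise sweep puts G at bearing -3°, so G = R + 7.4·(cos -3°, sin -3°) = (64.79, 7.013). Since A1 is tangent to GE there, RG ⟂ GE, so GE runs along (−sin -3°, cos -3°); with |GE| = 13.2, E = (65.48, 20.19). Then |CE| = |E − C| = 21.75.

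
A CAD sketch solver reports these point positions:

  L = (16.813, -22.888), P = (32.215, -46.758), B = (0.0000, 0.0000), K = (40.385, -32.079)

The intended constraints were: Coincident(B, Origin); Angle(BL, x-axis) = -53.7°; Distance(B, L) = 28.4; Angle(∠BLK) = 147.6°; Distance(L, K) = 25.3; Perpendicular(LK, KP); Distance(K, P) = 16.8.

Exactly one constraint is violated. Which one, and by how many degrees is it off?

Perpendicular(LK, KP) — off by 7.80°.

B = (0.00, 0.00) ✓; BL at -53.70° ✓; |BL| = 28.40 ✓; ∠BLK = 147.6° ✓; |LK| = 25.30 ✓; ∠(LK, KP) = 97.80° ✗; |KP| = 16.80 ✓.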